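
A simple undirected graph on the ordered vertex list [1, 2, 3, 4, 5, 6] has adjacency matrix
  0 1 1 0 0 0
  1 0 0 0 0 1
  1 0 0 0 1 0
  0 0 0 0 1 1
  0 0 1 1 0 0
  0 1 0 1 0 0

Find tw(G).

A width-2 tree decomposition is:
Bags: B1 = {1, 3, 5}  B2 = {1, 2, 5}  B3 = {2, 5, 6}  B4 = {4, 5, 6}
Tree: B1–B2, B2–B3, B3–B4
The largest bag has 3 vertices, giving width 2; this decomposition certifies tw(G) ≤ 2. Since 5–3–1–2–6–4–5 is a cycle in G, G is not acyclic. Forests are exactly the graphs of treewidth ≤ 1, so tw(G) ≥ 2. The upper and lower bounds meet at 2, so that is the treewidth.

2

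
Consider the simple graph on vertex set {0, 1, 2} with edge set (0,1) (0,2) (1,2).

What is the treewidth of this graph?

2

A width-2 tree decomposition is:
Bags: B1 = {0, 1, 2}
Tree: (single bag)
With just one bag of size 3, the width is 3 − 1 = 2, so tw(G) ≤ 2. On the other hand G contains the 3-clique {0, 1, 2}. A clique must lie in a single bag of any decomposition, so no decomposition can have width below 2. The upper and lower bounds meet at 2, so that is the treewidth.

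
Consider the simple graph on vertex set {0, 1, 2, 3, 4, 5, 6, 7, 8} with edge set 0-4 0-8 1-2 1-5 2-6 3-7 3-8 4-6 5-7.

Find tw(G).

A width-2 tree decomposition is:
Bags: B1 = {0, 4, 6}  B2 = {0, 6, 8}  B3 = {3, 6, 8}  B4 = {3, 6, 7}  B5 = {5, 6, 7}  B6 = {1, 5, 6}  B7 = {1, 2, 6}
Tree: B1–B2, B2–B3, B3–B4, B4–B5, B5–B6, B6–B7
Each bag holds 3 vertices, so the decomposition has width 2, which upper-bounds the treewidth. For the lower bound, G contains the cycle 6–4–0–8–3–7–5–1–2–6, so G is not a forest; only forests have treewidth ≤ 1, hence tw(G) ≥ 2. Hence tw(G) = 2 exactly.

2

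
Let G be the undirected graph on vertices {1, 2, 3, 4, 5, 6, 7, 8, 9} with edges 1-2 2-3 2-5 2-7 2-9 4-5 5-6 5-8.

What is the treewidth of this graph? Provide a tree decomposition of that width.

The largest bag has 2 vertices, giving width 1; this decomposition certifies tw(G) ≤ 1. Any graph with an edge has treewidth ≥ 1, and G has the edge 2–5. Therefore the treewidth is 1.

Treewidth 1.
One optimal decomposition is:
Bags: B1 = {2, 5}  B2 = {2, 3}  B3 = {5, 8}  B4 = {2, 9}  B5 = {4, 5}  B6 = {1, 2}  B7 = {5, 6}  B8 = {2, 7}
Tree: B1–B2, B1–B3, B1–B4, B3–B5, B4–B6, B5–B7, B2–B8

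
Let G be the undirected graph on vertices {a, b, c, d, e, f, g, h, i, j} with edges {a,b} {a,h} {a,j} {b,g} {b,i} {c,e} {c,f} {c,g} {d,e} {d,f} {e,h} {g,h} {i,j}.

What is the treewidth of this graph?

A width-2 tree decomposition is:
Bags: B1 = {a, i, j}  B2 = {a, b, i}  B3 = {a, b, h}  B4 = {b, g, h}  B5 = {e, g, h}  B6 = {c, e, g}  B7 = {c, d, e}  B8 = {c, d, f}
Tree: B1–B2, B2–B3, B3–B4, B4–B5, B5–B6, B6–B7, B7–B8
Every bag has size at most 3, so the width is 3 − 1 = 2 and tw(G) ≤ 2. The edges j–i–b–a–j form a cycle, so G is not a tree and its treewidth is at least 2. Therefore the treewidth is 2.

2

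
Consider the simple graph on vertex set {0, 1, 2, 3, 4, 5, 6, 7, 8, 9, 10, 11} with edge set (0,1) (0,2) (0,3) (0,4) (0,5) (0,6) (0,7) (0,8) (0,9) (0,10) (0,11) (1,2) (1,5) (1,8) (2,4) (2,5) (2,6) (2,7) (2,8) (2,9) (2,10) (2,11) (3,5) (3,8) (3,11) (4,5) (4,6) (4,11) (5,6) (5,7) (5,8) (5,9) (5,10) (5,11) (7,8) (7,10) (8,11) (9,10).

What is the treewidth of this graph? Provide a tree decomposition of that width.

Each bag holds 5 vertices, so the decomposition has width 4, which upper-bounds the treewidth. For the lower bound, the 5 vertices {0, 2, 4, 5, 11} are pairwise adjacent, and any tree decomposition puts a clique entirely inside one bag — forcing width ≥ 4. Therefore the treewidth is 4.

Treewidth 4.
One optimal decomposition is:
Bags: B1 = {0, 2, 4, 5, 11}  B2 = {0, 2, 5, 8, 11}  B3 = {0, 2, 4, 5, 6}  B4 = {0, 2, 5, 7, 8}  B5 = {0, 2, 5, 7, 10}  B6 = {0, 1, 2, 5, 8}  B7 = {0, 3, 5, 8, 11}  B8 = {0, 2, 5, 9, 10}
Tree: B1–B2, B1–B3, B2–B4, B4–B5, B2–B6, B2–B7, B5–B8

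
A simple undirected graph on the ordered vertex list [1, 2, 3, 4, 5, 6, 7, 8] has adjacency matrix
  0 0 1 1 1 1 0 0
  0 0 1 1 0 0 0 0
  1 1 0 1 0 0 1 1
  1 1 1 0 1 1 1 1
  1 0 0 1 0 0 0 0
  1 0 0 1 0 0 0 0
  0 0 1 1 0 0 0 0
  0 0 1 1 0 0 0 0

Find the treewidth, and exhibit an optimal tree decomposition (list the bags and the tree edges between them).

The largest bag has 3 vertices, giving width 2; this decomposition certifies tw(G) ≤ 2. For the lower bound, the 3 vertices {3, 4, 8} are pairwise adjacent, and any tree decomposition puts a clique entirely inside one bag — forcing width ≥ 2. Hence tw(G) = 2 exactly.

Treewidth 2.
Bags: B1 = {1, 3, 4}  B2 = {3, 4, 7}  B3 = {1, 4, 6}  B4 = {1, 4, 5}  B5 = {2, 3, 4}  B6 = {3, 4, 8}
Tree: B1–B2, B1–B3, B1–B4, B1–B5, B1–B6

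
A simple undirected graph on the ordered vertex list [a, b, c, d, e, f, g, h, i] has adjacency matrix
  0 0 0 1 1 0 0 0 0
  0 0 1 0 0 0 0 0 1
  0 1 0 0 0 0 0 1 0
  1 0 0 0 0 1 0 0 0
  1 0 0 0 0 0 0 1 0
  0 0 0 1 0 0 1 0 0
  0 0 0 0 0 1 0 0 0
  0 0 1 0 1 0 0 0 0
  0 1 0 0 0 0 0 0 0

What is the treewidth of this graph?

A width-1 tree decomposition is:
Bags: B1 = {b, i}  B2 = {b, c}  B3 = {c, h}  B4 = {e, h}  B5 = {a, e}  B6 = {a, d}  B7 = {d, f}  B8 = {f, g}
Tree: B1–B2, B2–B3, B3–B4, B4–B5, B5–B6, B6–B7, B7–B8
Each bag holds 2 vertices, so the decomposition has width 1, which upper-bounds the treewidth. G has an edge, so its treewidth is at least 1. Therefore the treewidth is 1.

1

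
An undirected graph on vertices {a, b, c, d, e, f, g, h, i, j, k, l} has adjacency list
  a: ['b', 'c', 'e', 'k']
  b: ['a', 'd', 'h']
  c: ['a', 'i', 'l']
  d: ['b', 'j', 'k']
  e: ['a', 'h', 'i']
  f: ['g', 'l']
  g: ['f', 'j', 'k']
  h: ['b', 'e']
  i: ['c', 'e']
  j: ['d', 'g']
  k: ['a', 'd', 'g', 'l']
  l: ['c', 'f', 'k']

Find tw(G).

A width-3 tree decomposition is:
Bags: B1 = {c, e, h, i}  B2 = {a, c, e, h}  B3 = {a, b, c, h}  B4 = {a, b, c, l}  B5 = {a, b, k, l}  B6 = {b, d, k, l}  B7 = {d, f, k, l}  B8 = {d, f, g, k}  B9 = {d, f, g, j}
Tree: B1–B2, B2–B3, B3–B4, B4–B5, B5–B6, B6–B7, B7–B8, B8–B9
Every bag has size at most 4, so the width is 4 − 1 = 3 and tw(G) ≤ 3. For the lower bound: the 4 vertex sets {e,h,i}, {c}, {a}, {b,d,k,l} are disjoint, each induces a connected subgraph, and every pair is joined by at least one edge of G. Contracting each set to a single vertex therefore yields K_{4} as a minor, and since treewidth is minor-monotone, tw(G) ≥ tw(K_{4}) = 3. Therefore the treewidth is 3.

3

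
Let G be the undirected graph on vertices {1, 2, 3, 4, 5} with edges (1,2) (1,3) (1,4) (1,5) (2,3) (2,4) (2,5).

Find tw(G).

A width-2 tree decomposition is:
Bags: B1 = {1, 2, 3}  B2 = {1, 2, 5}  B3 = {1, 2, 4}
Tree: B1–B2, B1–B3
Every bag has size at most 3, so the width is 3 − 1 = 2 and tw(G) ≤ 2. Conversely, {1, 2, 3} is a clique of size 3, and the vertices of any clique must share a bag in every tree decomposition; so some bag has ≥ 3 vertices and tw(G) ≥ 2. The upper and lower bounds meet at 2, so that is the treewidth.

2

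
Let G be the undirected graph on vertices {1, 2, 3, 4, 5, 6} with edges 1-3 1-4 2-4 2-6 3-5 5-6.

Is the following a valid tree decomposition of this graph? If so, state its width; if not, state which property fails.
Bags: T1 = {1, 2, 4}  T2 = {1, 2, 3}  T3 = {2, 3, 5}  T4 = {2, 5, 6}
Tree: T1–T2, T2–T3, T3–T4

Yes; width 2.

Vertex coverage: the bags together contain {1, 2, 3, 4, 5, 6}, the full vertex set. Edge coverage: each edge of G has both endpoints in at least one bag. Running intersection: for every vertex, the bags containing it form a connected subtree. All three properties hold, so this is a valid tree decomposition of width max|bag| − 1 = 2, and hence tw(G) ≤ 2.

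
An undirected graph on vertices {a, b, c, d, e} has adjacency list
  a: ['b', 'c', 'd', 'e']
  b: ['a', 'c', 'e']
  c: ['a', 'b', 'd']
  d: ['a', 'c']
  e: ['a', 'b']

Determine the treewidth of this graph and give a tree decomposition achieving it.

Treewidth 2.
One optimal decomposition is:
Bags: B1 = {a, b, c}  B2 = {a, b, e}  B3 = {a, c, d}
Tree: B1–B2, B1–B3

The largest bag has 3 vertices, giving width 2; this decomposition certifies tw(G) ≤ 2. On the other hand G contains the 3-clique {a, b, e}. A clique must lie in a single bag of any decomposition, so no decomposition can have width below 2. Hence tw(G) = 2 exactly.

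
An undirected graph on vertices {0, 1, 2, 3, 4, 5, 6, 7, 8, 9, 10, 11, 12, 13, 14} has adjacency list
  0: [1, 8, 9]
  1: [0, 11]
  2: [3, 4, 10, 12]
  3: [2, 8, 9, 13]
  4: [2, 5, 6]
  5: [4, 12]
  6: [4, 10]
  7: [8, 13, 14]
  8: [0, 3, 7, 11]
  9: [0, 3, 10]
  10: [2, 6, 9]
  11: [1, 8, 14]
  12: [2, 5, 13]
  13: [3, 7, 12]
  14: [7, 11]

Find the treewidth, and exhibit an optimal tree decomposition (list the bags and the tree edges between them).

Every bag has size at most 4, so the width is 4 − 1 = 3 and tw(G) ≤ 3. For the lower bound: the 4 vertex sets {4,5,6}, {12}, {2}, {3,9,10,13} are disjoint, each induces a connected subgraph, and every pair is joined by at least one edge of G. Contracting each set to a single vertex therefore yields K_{4} as a minor, and since treewidth is minor-monotone, tw(G) ≥ tw(K_{4}) = 3. The upper and lower bounds meet at 3, so that is the treewidth.

Treewidth 3.
One such decomposition:
Bags: B1 = {4, 5, 6, 12}  B2 = {2, 4, 6, 12}  B3 = {2, 6, 10, 12}  B4 = {2, 10, 12, 13}  B5 = {2, 3, 10, 13}  B6 = {3, 9, 10, 13}  B7 = {3, 7, 9, 13}  B8 = {3, 7, 8, 9}  B9 = {0, 7, 8, 9}  B10 = {0, 7, 8, 14}  B11 = {0, 8, 11, 14}  B12 = {0, 1, 11, 14}
Tree: B1–B2, B2–B3, B3–B4, B4–B5, B5–B6, B6–B7, B7–B8, B8–B9, B9–B10, B10–B11, B11–B12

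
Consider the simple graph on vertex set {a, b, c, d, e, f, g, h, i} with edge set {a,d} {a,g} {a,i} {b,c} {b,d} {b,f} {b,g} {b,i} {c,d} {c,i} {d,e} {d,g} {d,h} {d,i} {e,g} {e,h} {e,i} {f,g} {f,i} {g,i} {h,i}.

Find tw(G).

3

A width-3 tree decomposition is:
Bags: B1 = {b, d, g, i}  B2 = {d, e, g, i}  B3 = {b, c, d, i}  B4 = {b, f, g, i}  B5 = {d, e, h, i}  B6 = {a, d, g, i}
Tree: B1–B2, B1–B3, B1–B4, B2–B5, B2–B6
Each bag holds 4 vertices, so the decomposition has width 3, which upper-bounds the treewidth. For the lower bound, the 4 vertices {d, e, g, i} are pairwise adjacent, and any tree decomposition puts a clique entirely inside one bag — forcing width ≥ 3. The upper and lower bounds meet at 3, so that is the treewidth.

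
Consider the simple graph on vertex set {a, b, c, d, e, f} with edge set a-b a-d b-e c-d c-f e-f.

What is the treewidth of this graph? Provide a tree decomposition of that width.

The largest bag has 3 vertices, giving width 2; this decomposition certifies tw(G) ≤ 2. Since c–f–e–b–a–d–c is a cycle in G, G is not acyclic. Forests are exactly the graphs of treewidth ≤ 1, so tw(G) ≥ 2. Combining the bounds, tw(G) = 2.

Treewidth 2.
Bags: B1 = {c, e, f}  B2 = {b, c, e}  B3 = {a, b, c}  B4 = {a, c, d}
Tree: B1–B2, B2–B3, B3–B4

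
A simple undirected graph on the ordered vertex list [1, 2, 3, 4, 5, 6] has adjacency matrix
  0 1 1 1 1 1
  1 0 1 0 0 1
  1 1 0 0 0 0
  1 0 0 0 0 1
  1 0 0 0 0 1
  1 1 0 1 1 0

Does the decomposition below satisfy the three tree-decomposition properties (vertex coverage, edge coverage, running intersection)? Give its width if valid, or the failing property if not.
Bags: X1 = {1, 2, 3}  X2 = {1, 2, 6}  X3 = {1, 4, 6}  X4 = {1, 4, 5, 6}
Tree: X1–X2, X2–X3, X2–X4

A tree decomposition must satisfy three properties: every vertex lies in some bag; for every edge, both endpoints lie together in some bag; and for every vertex, the bags containing it form a connected subtree. Here bags containing vertex 4 are not connected in the tree, so the decomposition is invalid.

No — bags containing vertex 4 are not connected in the tree.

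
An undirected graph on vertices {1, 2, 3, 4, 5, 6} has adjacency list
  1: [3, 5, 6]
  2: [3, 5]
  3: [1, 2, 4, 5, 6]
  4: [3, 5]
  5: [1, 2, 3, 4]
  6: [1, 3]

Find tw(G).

2

A width-2 tree decomposition is:
Bags: B1 = {3, 4, 5}  B2 = {1, 3, 5}  B3 = {1, 3, 6}  B4 = {2, 3, 5}
Tree: B1–B2, B2–B3, B1–B4
The largest bag has 3 vertices, giving width 2; this decomposition certifies tw(G) ≤ 2. Conversely, {1, 3, 5} is a clique of size 3, and the vertices of any clique must share a bag in every tree decomposition; so some bag has ≥ 3 vertices and tw(G) ≥ 2. Combining the bounds, tw(G) = 2.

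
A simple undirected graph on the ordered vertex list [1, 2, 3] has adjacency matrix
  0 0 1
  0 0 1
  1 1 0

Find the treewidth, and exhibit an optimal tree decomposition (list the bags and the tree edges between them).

Treewidth 1.
Bags: B1 = {1, 3}  B2 = {2, 3}
Tree: B1–B2

Each bag holds 2 vertices, so the decomposition has width 1, which upper-bounds the treewidth. Any graph with an edge has treewidth ≥ 1, and G has the edge 3–1. Hence tw(G) = 1 exactly.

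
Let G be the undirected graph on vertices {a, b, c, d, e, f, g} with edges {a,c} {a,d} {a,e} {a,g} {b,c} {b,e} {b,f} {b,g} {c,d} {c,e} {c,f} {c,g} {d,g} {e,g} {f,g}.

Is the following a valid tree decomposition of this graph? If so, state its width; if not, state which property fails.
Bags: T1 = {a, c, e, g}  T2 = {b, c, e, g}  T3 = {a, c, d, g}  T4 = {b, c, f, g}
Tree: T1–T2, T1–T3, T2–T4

Yes; width 3.

Vertex coverage: the bags together contain {a, b, c, d, e, f, g}, the full vertex set. Edge coverage: each edge of G has both endpoints in at least one bag. Running intersection: for every vertex, the bags containing it form a connected subtree. All three properties hold, so this is a valid tree decomposition of width max|bag| − 1 = 3, and hence tw(G) ≤ 3.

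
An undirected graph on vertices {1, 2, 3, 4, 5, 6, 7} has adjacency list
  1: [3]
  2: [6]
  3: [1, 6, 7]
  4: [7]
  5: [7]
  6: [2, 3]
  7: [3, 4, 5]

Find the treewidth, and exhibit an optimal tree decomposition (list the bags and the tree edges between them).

Each bag holds 2 vertices, so the decomposition has width 1, which upper-bounds the treewidth. G has an edge, so its treewidth is at least 1. The upper and lower bounds meet at 1, so that is the treewidth.

Treewidth 1.
One such decomposition:
Bags: B1 = {1, 3}  B2 = {3, 6}  B3 = {3, 7}  B4 = {5, 7}  B5 = {2, 6}  B6 = {4, 7}
Tree: B1–B2, B1–B3, B3–B4, B2–B5, B4–B6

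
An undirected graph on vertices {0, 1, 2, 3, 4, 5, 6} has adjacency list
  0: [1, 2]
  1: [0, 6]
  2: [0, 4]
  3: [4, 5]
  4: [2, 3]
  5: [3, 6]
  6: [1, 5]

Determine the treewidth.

2

A width-2 tree decomposition is:
Bags: B1 = {3, 4, 5}  B2 = {4, 5, 6}  B3 = {1, 4, 6}  B4 = {0, 1, 4}  B5 = {0, 2, 4}
Tree: B1–B2, B2–B3, B3–B4, B4–B5
Every bag has size at most 3, so the width is 3 − 1 = 2 and tw(G) ≤ 2. For the lower bound, G contains the cycle 4–3–5–6–1–0–2–4, so G is not a forest; only forests have treewidth ≤ 1, hence tw(G) ≥ 2. Hence tw(G) = 2 exactly.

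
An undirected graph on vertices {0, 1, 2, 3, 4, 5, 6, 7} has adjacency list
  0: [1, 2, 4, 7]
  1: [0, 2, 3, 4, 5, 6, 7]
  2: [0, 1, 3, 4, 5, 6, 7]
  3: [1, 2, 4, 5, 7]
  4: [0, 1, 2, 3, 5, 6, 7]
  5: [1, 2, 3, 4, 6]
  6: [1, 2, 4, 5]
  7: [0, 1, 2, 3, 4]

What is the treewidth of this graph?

4

A width-4 tree decomposition is:
Bags: B1 = {1, 2, 3, 4, 7}  B2 = {0, 1, 2, 4, 7}  B3 = {1, 2, 3, 4, 5}  B4 = {1, 2, 4, 5, 6}
Tree: B1–B2, B1–B3, B3–B4
The largest bag has 5 vertices, giving width 4; this decomposition certifies tw(G) ≤ 4. Conversely, {0, 1, 2, 4, 7} is a clique of size 5, and the vertices of any clique must share a bag in every tree decomposition; so some bag has ≥ 5 vertices and tw(G) ≥ 4. Hence tw(G) = 4 exactly.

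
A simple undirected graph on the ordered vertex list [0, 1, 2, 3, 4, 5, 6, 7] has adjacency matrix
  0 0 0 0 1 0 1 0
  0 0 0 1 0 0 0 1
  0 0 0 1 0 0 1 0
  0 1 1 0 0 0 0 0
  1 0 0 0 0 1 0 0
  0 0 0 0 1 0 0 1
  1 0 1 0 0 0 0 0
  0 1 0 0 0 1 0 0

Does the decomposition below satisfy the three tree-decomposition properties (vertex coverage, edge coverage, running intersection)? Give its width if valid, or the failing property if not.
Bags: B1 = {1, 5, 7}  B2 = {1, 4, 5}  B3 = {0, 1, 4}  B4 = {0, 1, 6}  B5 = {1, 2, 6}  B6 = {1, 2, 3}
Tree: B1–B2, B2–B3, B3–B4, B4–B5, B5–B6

Vertex coverage: the bags together contain {0, 1, 2, 3, 4, 5, 6, 7}, the full vertex set. Edge coverage: each edge of G has both endpoints in at least one bag. Running intersection: for every vertex, the bags containing it form a connected subtree. All three properties hold, so this is a valid tree decomposition of width max|bag| − 1 = 2, and hence tw(G) ≤ 2.

Yes; width 2.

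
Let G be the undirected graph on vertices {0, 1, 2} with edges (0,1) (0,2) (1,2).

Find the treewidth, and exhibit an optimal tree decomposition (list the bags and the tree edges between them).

A single bag containing all 3 vertices is trivially a valid decomposition of width 2. Conversely, {0, 1, 2} is a clique of size 3, and the vertices of any clique must share a bag in every tree decomposition; so some bag has ≥ 3 vertices and tw(G) ≥ 2. Therefore the treewidth is 2.

Treewidth 2.
One optimal decomposition is:
Bags: B1 = {0, 1, 2}
Tree: (single bag)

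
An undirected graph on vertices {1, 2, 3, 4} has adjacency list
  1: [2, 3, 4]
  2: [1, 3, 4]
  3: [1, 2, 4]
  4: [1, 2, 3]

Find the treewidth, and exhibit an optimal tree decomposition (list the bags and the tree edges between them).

Treewidth 3.
One optimal decomposition is:
Bags: B1 = {1, 2, 3, 4}
Tree: (single bag)

A single bag containing all 4 vertices is trivially a valid decomposition of width 3. For the lower bound, the 4 vertices {1, 2, 3, 4} are pairwise adjacent, and any tree decomposition puts a clique entirely inside one bag — forcing width ≥ 3. Combining the bounds, tw(G) = 3.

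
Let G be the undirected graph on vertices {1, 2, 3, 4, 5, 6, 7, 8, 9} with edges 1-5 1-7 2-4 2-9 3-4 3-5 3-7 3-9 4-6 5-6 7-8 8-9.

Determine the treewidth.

3

A width-3 tree decomposition is:
Bags: B1 = {1, 5, 6, 7}  B2 = {3, 5, 6, 7}  B3 = {3, 4, 6, 7}  B4 = {3, 4, 7, 8}  B5 = {3, 4, 8, 9}  B6 = {2, 4, 8, 9}
Tree: B1–B2, B2–B3, B3–B4, B4–B5, B5–B6
Each bag holds 4 vertices, so the decomposition has width 3, which upper-bounds the treewidth. For the lower bound: the 4 vertex sets {1,5,6}, {7}, {3}, {2,4,8,9} are disjoint, each induces a connected subgraph, and every pair is joined by at least one edge of G. Contracting each set to a single vertex therefore yields K_{4} as a minor, and since treewidth is minor-monotone, tw(G) ≥ tw(K_{4}) = 3. Combining the bounds, tw(G) = 3.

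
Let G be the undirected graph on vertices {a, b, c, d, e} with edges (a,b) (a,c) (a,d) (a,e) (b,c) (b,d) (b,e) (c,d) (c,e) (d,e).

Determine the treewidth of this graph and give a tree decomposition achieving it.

With just one bag of size 5, the width is 5 − 1 = 4, so tw(G) ≤ 4. For the lower bound, the 5 vertices {a, b, c, d, e} are pairwise adjacent, and any tree decomposition puts a clique entirely inside one bag — forcing width ≥ 4. Combining the bounds, tw(G) = 4.

Treewidth 4.
One such decomposition:
Bags: B1 = {a, b, c, d, e}
Tree: (single bag)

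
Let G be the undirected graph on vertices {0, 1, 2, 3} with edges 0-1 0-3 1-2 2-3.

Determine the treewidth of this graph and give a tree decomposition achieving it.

Treewidth 2.
One optimal decomposition is:
Bags: B1 = {0, 1, 3}  B2 = {1, 2, 3}
Tree: B1–B2

Each bag holds 3 vertices, so the decomposition has width 2, which upper-bounds the treewidth. For the lower bound, G contains the cycle 1–0–3–2–1, so G is not a forest; only forests have treewidth ≤ 1, hence tw(G) ≥ 2. Therefore the treewidth is 2.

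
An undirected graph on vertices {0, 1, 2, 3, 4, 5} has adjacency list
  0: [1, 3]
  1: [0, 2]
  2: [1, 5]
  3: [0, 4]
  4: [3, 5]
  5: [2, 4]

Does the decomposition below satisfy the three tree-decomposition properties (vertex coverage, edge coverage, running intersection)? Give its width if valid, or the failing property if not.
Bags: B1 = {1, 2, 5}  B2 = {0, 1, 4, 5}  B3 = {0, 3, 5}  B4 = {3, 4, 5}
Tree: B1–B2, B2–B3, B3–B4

No — bags containing vertex 4 are not connected in the tree.

A tree decomposition must satisfy three properties: every vertex lies in some bag; for every edge, both endpoints lie together in some bag; and for every vertex, the bags containing it form a connected subtree. Here bags containing vertex 4 are not connected in the tree, so the decomposition is invalid.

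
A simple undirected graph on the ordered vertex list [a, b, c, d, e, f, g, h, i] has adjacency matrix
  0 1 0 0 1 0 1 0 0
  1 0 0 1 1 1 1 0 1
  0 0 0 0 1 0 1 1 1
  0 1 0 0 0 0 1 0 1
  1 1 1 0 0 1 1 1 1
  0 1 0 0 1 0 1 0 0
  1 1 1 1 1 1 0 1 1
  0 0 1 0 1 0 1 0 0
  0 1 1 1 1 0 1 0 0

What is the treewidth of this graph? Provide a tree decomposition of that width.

Every bag has size at most 4, so the width is 4 − 1 = 3 and tw(G) ≤ 3. Conversely, {b, d, g, i} is a clique of size 4, and the vertices of any clique must share a bag in every tree decomposition; so some bag has ≥ 4 vertices and tw(G) ≥ 3. Combining the bounds, tw(G) = 3.

Treewidth 3.
Bags: B1 = {b, e, g, i}  B2 = {c, e, g, i}  B3 = {a, b, e, g}  B4 = {b, e, f, g}  B5 = {b, d, g, i}  B6 = {c, e, g, h}
Tree: B1–B2, B1–B3, B1–B4, B1–B5, B2–B6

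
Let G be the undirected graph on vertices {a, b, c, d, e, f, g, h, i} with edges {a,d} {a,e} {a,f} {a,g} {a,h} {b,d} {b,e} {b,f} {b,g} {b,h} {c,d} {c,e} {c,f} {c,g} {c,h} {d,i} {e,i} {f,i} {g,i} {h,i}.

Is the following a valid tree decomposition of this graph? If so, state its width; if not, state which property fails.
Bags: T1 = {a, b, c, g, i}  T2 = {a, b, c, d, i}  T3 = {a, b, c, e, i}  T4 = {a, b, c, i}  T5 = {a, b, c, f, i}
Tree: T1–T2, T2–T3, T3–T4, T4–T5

No — vertex h appears in no bag.

A tree decomposition must satisfy three properties: every vertex lies in some bag; for every edge, both endpoints lie together in some bag; and for every vertex, the bags containing it form a connected subtree. Here vertex h appears in no bag, so the decomposition is invalid.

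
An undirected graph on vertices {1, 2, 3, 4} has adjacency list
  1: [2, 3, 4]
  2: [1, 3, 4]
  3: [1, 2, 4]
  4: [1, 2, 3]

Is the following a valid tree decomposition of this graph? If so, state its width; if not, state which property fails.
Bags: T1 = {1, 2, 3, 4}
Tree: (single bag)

Vertex coverage: the bags together contain {1, 2, 3, 4}, the full vertex set. Edge coverage: each edge of G has both endpoints in at least one bag. Running intersection: for every vertex, the bags containing it form a connected subtree. All three properties hold, so this is a valid tree decomposition of width max|bag| − 1 = 3, and hence tw(G) ≤ 3.

Yes; width 3.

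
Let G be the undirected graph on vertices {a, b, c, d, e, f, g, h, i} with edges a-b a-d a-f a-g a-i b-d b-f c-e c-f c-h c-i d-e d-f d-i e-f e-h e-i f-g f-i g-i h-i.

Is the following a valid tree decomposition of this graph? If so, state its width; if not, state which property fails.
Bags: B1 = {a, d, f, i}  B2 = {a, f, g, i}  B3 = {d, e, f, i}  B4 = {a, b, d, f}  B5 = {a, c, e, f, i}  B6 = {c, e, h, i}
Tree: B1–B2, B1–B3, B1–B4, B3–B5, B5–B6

No — bags containing vertex a are not connected in the tree.

A tree decomposition must satisfy three properties: every vertex lies in some bag; for every edge, both endpoints lie together in some bag; and for every vertex, the bags containing it form a connected subtree. Here bags containing vertex a are not connected in the tree, so the decomposition is invalid.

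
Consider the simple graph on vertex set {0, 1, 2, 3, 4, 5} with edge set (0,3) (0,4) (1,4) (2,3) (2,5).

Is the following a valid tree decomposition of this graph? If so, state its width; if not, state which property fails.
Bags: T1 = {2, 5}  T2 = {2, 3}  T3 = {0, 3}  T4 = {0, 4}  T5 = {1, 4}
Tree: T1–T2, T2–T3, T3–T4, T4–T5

Checking the three conditions: (i) the bags cover all of {0, 1, 2, 3, 4, 5}; (ii) for each edge, some bag contains both endpoints; (iii) the bags containing any fixed vertex form a subtree. All hold, so the decomposition is valid with width 2 − 1 = 1.

Yes; width 1.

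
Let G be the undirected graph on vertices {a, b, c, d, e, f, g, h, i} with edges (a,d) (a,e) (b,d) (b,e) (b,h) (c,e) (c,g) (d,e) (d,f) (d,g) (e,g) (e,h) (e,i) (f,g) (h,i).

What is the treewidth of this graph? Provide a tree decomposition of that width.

Each bag holds 3 vertices, so the decomposition has width 2, which upper-bounds the treewidth. For the lower bound, the 3 vertices {d, e, g} are pairwise adjacent, and any tree decomposition puts a clique entirely inside one bag — forcing width ≥ 2. Hence tw(G) = 2 exactly.

Treewidth 2.
Bags: B1 = {b, e, h}  B2 = {b, d, e}  B3 = {d, e, g}  B4 = {a, d, e}  B5 = {e, h, i}  B6 = {d, f, g}  B7 = {c, e, g}
Tree: B1–B2, B2–B3, B3–B4, B1–B5, B3–B6, B3–B7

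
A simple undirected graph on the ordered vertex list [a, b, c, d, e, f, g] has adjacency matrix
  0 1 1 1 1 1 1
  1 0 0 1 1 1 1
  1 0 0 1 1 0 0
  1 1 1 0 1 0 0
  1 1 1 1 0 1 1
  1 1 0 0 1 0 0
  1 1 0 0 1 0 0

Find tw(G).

3

A width-3 tree decomposition is:
Bags: B1 = {a, c, d, e}  B2 = {a, b, d, e}  B3 = {a, b, e, g}  B4 = {a, b, e, f}
Tree: B1–B2, B2–B3, B3–B4
The largest bag has 4 vertices, giving width 3; this decomposition certifies tw(G) ≤ 3. Conversely, {a, c, d, e} is a clique of size 4, and the vertices of any clique must share a bag in every tree decomposition; so some bag has ≥ 4 vertices and tw(G) ≥ 3. Combining the bounds, tw(G) = 3.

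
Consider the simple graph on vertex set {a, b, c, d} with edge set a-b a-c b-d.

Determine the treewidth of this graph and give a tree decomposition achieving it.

The largest bag has 2 vertices, giving width 1; this decomposition certifies tw(G) ≤ 1. Any graph with an edge has treewidth ≥ 1, and G has the edge b–a. Hence tw(G) = 1 exactly.

Treewidth 1.
One optimal decomposition is:
Bags: B1 = {a, b}  B2 = {a, c}  B3 = {b, d}
Tree: B1–B2, B1–B3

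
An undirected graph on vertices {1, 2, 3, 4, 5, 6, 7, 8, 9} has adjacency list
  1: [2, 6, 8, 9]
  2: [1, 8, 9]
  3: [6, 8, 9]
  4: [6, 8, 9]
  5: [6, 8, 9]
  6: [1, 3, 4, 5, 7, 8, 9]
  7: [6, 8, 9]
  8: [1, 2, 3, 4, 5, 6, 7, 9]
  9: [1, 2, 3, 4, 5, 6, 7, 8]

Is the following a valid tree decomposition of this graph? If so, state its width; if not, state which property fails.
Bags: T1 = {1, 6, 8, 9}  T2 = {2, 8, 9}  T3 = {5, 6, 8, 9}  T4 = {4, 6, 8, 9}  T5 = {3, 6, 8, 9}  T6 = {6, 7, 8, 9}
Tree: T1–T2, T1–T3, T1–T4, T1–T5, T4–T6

A tree decomposition must satisfy three properties: every vertex lies in some bag; for every edge, both endpoints lie together in some bag; and for every vertex, the bags containing it form a connected subtree. Here edge (1,2) lies in no bag, so the decomposition is invalid.

No — edge (1,2) lies in no bag.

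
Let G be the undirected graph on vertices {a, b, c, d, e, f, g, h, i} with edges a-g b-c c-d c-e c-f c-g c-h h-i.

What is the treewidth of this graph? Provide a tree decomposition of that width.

Each bag holds 2 vertices, so the decomposition has width 1, which upper-bounds the treewidth. Any graph with an edge has treewidth ≥ 1, and G has the edge e–c. Hence tw(G) = 1 exactly.

Treewidth 1.
Bags: B1 = {c, e}  B2 = {c, h}  B3 = {h, i}  B4 = {b, c}  B5 = {c, g}  B6 = {c, f}  B7 = {c, d}  B8 = {a, g}
Tree: B1–B2, B2–B3, B2–B4, B4–B5, B1–B6, B6–B7, B5–B8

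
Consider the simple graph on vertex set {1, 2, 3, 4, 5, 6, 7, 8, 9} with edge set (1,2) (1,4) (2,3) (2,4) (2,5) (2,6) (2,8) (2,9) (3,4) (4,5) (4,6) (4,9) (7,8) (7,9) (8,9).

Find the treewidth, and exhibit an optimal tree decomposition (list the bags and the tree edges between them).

Each bag holds 3 vertices, so the decomposition has width 2, which upper-bounds the treewidth. For the lower bound, the 3 vertices {2, 8, 9} are pairwise adjacent, and any tree decomposition puts a clique entirely inside one bag — forcing width ≥ 2. The upper and lower bounds meet at 2, so that is the treewidth.

Treewidth 2.
One such decomposition:
Bags: B1 = {2, 4, 5}  B2 = {2, 4, 9}  B3 = {1, 2, 4}  B4 = {2, 3, 4}  B5 = {2, 4, 6}  B6 = {2, 8, 9}  B7 = {7, 8, 9}
Tree: B1–B2, B2–B3, B2–B4, B1–B5, B2–B6, B6–B7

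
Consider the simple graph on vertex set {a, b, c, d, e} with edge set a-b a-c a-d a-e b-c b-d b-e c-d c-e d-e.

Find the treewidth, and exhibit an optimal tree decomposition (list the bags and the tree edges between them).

Treewidth 4.
Bags: B1 = {a, b, c, d, e}
Tree: (single bag)

With just one bag of size 5, the width is 5 − 1 = 4, so tw(G) ≤ 4. For the lower bound, the 5 vertices {a, b, c, d, e} are pairwise adjacent, and any tree decomposition puts a clique entirely inside one bag — forcing width ≥ 4. The upper and lower bounds meet at 4, so that is the treewidth.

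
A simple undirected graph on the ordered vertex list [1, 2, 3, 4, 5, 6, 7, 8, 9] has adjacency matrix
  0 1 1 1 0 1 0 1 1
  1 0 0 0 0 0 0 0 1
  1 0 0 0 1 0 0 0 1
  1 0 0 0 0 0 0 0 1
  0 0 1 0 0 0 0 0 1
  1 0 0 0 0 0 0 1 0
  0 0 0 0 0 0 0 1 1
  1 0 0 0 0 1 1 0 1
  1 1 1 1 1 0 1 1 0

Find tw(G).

2

A width-2 tree decomposition is:
Bags: B1 = {1, 3, 9}  B2 = {3, 5, 9}  B3 = {1, 8, 9}  B4 = {1, 2, 9}  B5 = {7, 8, 9}  B6 = {1, 6, 8}  B7 = {1, 4, 9}
Tree: B1–B2, B1–B3, B1–B4, B3–B5, B3–B6, B4–B7
Every bag has size at most 3, so the width is 3 − 1 = 2 and tw(G) ≤ 2. On the other hand G contains the 3-clique {1, 8, 9}. A clique must lie in a single bag of any decomposition, so no decomposition can have width below 2. Hence tw(G) = 2 exactly.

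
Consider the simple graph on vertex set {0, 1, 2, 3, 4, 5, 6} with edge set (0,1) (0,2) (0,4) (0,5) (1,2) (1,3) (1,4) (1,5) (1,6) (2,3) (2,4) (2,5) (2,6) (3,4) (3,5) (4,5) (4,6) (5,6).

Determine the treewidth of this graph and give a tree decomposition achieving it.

Treewidth 4.
One such decomposition:
Bags: B1 = {0, 1, 2, 4, 5}  B2 = {1, 2, 4, 5, 6}  B3 = {1, 2, 3, 4, 5}
Tree: B1–B2, B2–B3

Every bag has size at most 5, so the width is 5 − 1 = 4 and tw(G) ≤ 4. Conversely, {0, 1, 2, 4, 5} is a clique of size 5, and the vertices of any clique must share a bag in every tree decomposition; so some bag has ≥ 5 vertices and tw(G) ≥ 4. The upper and lower bounds meet at 4, so that is the treewidth.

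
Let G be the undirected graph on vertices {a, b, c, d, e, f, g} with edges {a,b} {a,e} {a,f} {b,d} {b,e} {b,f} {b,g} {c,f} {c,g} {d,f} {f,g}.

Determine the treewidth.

2

A width-2 tree decomposition is:
Bags: B1 = {b, f, g}  B2 = {a, b, f}  B3 = {c, f, g}  B4 = {a, b, e}  B5 = {b, d, f}
Tree: B1–B2, B1–B3, B2–B4, B2–B5
Every bag has size at most 3, so the width is 3 − 1 = 2 and tw(G) ≤ 2. On the other hand G contains the 3-clique {a, b, e}. A clique must lie in a single bag of any decomposition, so no decomposition can have width below 2. Hence tw(G) = 2 exactly.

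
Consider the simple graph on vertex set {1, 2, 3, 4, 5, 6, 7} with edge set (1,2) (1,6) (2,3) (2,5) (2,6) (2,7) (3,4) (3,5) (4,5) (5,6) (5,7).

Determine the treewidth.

A width-2 tree decomposition is:
Bags: B1 = {2, 3, 5}  B2 = {2, 5, 6}  B3 = {2, 5, 7}  B4 = {1, 2, 6}  B5 = {3, 4, 5}
Tree: B1–B2, B1–B3, B2–B4, B1–B5
Every bag has size at most 3, so the width is 3 − 1 = 2 and tw(G) ≤ 2. For the lower bound, the 3 vertices {1, 2, 6} are pairwise adjacent, and any tree decomposition puts a clique entirely inside one bag — forcing width ≥ 2. Therefore the treewidth is 2.

2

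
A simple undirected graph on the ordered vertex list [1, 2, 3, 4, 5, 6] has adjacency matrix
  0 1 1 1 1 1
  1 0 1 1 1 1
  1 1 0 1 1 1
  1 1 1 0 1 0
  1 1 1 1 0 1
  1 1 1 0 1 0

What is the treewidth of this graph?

4

A width-4 tree decomposition is:
Bags: B1 = {1, 2, 3, 5, 6}  B2 = {1, 2, 3, 4, 5}
Tree: B1–B2
Each bag holds 5 vertices, so the decomposition has width 4, which upper-bounds the treewidth. For the lower bound, the 5 vertices {1, 2, 3, 4, 5} are pairwise adjacent, and any tree decomposition puts a clique entirely inside one bag — forcing width ≥ 4. Hence tw(G) = 4 exactly.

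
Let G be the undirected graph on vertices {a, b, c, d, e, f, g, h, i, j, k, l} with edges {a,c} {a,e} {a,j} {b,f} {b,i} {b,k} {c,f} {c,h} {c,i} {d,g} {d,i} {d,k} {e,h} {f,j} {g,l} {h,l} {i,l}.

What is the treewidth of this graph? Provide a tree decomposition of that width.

Every bag has size at most 4, so the width is 4 − 1 = 3 and tw(G) ≤ 3. For the lower bound: the 4 vertex sets {d,g,k}, {b}, {i}, {c,f,h,l} are disjoint, each induces a connected subgraph, and every pair is joined by at least one edge of G. Contracting each set to a single vertex therefore yields K_{4} as a minor, and since treewidth is minor-monotone, tw(G) ≥ tw(K_{4}) = 3. Hence tw(G) = 3 exactly.

Treewidth 3.
One optimal decomposition is:
Bags: B1 = {b, d, g, k}  B2 = {b, d, g, i}  B3 = {b, g, i, l}  B4 = {b, f, i, l}  B5 = {c, f, i, l}  B6 = {c, f, h, l}  B7 = {c, f, h, j}  B8 = {a, c, h, j}  B9 = {a, e, h, j}
Tree: B1–B2, B2–B3, B3–B4, B4–B5, B5–B6, B6–B7, B7–B8, B8–B9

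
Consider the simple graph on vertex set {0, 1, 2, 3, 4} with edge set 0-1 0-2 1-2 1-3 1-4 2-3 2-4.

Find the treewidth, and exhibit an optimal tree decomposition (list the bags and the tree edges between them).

Treewidth 2.
One such decomposition:
Bags: B1 = {1, 2, 3}  B2 = {0, 1, 2}  B3 = {1, 2, 4}
Tree: B1–B2, B2–B3

Each bag holds 3 vertices, so the decomposition has width 2, which upper-bounds the treewidth. Conversely, {0, 1, 2} is a clique of size 3, and the vertices of any clique must share a bag in every tree decomposition; so some bag has ≥ 3 vertices and tw(G) ≥ 2. The upper and lower bounds meet at 2, so that is the treewidth.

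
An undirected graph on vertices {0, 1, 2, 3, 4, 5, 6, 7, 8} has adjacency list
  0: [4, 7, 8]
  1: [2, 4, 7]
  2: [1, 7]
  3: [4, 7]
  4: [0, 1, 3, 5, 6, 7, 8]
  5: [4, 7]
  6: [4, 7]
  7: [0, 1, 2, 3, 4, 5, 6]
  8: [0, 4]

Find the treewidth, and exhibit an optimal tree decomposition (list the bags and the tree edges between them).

Each bag holds 3 vertices, so the decomposition has width 2, which upper-bounds the treewidth. On the other hand G contains the 3-clique {1, 2, 7}. A clique must lie in a single bag of any decomposition, so no decomposition can have width below 2. The upper and lower bounds meet at 2, so that is the treewidth.

Treewidth 2.
One such decomposition:
Bags: B1 = {4, 6, 7}  B2 = {1, 4, 7}  B3 = {1, 2, 7}  B4 = {0, 4, 7}  B5 = {3, 4, 7}  B6 = {4, 5, 7}  B7 = {0, 4, 8}
Tree: B1–B2, B2–B3, B1–B4, B1–B5, B1–B6, B4–B7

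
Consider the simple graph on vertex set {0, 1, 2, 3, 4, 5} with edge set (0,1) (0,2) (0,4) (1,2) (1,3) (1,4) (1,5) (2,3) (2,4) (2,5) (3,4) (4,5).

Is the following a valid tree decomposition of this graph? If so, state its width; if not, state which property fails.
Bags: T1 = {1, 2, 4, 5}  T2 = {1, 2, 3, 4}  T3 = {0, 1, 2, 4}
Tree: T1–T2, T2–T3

Yes; width 3.

Every vertex of G appears in some bag (union = {0, 1, 2, 3, 4, 5}); every edge is covered by a bag; and for each vertex v the set of bags containing v is connected in the bag tree. The decomposition is therefore valid. The largest bag has 4 vertices, so the width is 3.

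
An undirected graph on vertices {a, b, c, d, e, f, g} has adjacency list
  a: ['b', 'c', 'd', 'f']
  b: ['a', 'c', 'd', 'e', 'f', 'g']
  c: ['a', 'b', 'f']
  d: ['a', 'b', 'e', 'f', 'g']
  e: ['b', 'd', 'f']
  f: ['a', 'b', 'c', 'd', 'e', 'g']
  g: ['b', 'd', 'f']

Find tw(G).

A width-3 tree decomposition is:
Bags: B1 = {a, b, d, f}  B2 = {b, d, e, f}  B3 = {a, b, c, f}  B4 = {b, d, f, g}
Tree: B1–B2, B1–B3, B1–B4
Each bag holds 4 vertices, so the decomposition has width 3, which upper-bounds the treewidth. Conversely, {b, d, f, g} is a clique of size 4, and the vertices of any clique must share a bag in every tree decomposition; so some bag has ≥ 4 vertices and tw(G) ≥ 3. Combining the bounds, tw(G) = 3.

3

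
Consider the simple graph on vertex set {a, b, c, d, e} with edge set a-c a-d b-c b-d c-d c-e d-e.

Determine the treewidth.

A width-2 tree decomposition is:
Bags: B1 = {c, d, e}  B2 = {a, c, d}  B3 = {b, c, d}
Tree: B1–B2, B2–B3
Every bag has size at most 3, so the width is 3 − 1 = 2 and tw(G) ≤ 2. Conversely, {c, d, e} is a clique of size 3, and the vertices of any clique must share a bag in every tree decomposition; so some bag has ≥ 3 vertices and tw(G) ≥ 2. Therefore the treewidth is 2.

2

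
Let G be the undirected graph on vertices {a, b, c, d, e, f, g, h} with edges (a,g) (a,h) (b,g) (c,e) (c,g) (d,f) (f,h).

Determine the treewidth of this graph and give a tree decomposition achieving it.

Each bag holds 2 vertices, so the decomposition has width 1, which upper-bounds the treewidth. Since G has at least one edge (e.g. h–a), it is not an edgeless graph, so tw(G) ≥ 1. Hence tw(G) = 1 exactly.

Treewidth 1.
Bags: B1 = {a, h}  B2 = {f, h}  B3 = {a, g}  B4 = {b, g}  B5 = {c, g}  B6 = {c, e}  B7 = {d, f}
Tree: B1–B2, B1–B3, B3–B4, B3–B5, B5–B6, B2–B7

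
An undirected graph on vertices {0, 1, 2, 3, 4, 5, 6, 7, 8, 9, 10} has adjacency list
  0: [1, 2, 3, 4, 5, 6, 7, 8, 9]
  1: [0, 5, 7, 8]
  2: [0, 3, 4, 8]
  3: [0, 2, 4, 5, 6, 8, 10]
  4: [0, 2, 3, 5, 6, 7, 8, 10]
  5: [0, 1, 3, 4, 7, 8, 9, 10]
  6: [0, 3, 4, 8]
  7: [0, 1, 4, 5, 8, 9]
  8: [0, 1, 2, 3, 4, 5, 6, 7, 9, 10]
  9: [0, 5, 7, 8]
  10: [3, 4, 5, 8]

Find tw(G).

4

A width-4 tree decomposition is:
Bags: B1 = {0, 3, 4, 6, 8}  B2 = {0, 3, 4, 5, 8}  B3 = {0, 4, 5, 7, 8}  B4 = {0, 5, 7, 8, 9}  B5 = {3, 4, 5, 8, 10}  B6 = {0, 1, 5, 7, 8}  B7 = {0, 2, 3, 4, 8}
Tree: B1–B2, B2–B3, B3–B4, B2–B5, B3–B6, B1–B7
The largest bag has 5 vertices, giving width 4; this decomposition certifies tw(G) ≤ 4. For the lower bound, the 5 vertices {0, 1, 5, 7, 8} are pairwise adjacent, and any tree decomposition puts a clique entirely inside one bag — forcing width ≥ 4. Therefore the treewidth is 4.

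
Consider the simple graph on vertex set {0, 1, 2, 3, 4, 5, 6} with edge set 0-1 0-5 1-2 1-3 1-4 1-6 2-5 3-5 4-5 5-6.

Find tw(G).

A width-2 tree decomposition is:
Bags: B1 = {1, 5, 6}  B2 = {1, 2, 5}  B3 = {1, 3, 5}  B4 = {0, 1, 5}  B5 = {1, 4, 5}
Tree: B1–B2, B2–B3, B3–B4, B4–B5
Every bag has size at most 3, so the width is 3 − 1 = 2 and tw(G) ≤ 2. Since 5–6–1–2–5 is a cycle in G, G is not acyclic. Forests are exactly the graphs of treewidth ≤ 1, so tw(G) ≥ 2. Therefore the treewidth is 2.

2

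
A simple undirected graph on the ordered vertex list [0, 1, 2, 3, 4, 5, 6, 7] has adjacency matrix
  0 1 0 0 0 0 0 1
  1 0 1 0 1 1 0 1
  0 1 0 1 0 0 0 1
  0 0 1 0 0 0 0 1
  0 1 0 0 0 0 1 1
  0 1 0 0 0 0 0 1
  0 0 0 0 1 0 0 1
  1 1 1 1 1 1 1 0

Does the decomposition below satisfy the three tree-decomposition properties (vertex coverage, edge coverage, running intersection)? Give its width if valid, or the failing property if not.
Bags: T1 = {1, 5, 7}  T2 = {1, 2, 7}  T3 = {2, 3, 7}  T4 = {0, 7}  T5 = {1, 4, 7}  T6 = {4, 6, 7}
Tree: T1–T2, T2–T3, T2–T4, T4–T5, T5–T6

A tree decomposition must satisfy three properties: every vertex lies in some bag; for every edge, both endpoints lie together in some bag; and for every vertex, the bags containing it form a connected subtree. Here edge (1,0) lies in no bag, so the decomposition is invalid.

No — edge (1,0) lies in no bag.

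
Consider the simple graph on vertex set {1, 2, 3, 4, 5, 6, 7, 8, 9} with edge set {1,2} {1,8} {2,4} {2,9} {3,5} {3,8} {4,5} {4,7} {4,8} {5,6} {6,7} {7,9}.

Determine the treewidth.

A width-3 tree decomposition is:
Bags: B1 = {1, 2, 3, 8}  B2 = {2, 3, 4, 8}  B3 = {2, 3, 4, 5}  B4 = {2, 4, 5, 9}  B5 = {4, 5, 7, 9}  B6 = {5, 6, 7, 9}
Tree: B1–B2, B2–B3, B3–B4, B4–B5, B5–B6
Each bag holds 4 vertices, so the decomposition has width 3, which upper-bounds the treewidth. For the lower bound: the 4 vertex sets {1,3,8}, {2}, {4}, {5,6,7,9} are disjoint, each induces a connected subgraph, and every pair is joined by at least one edge of G. Contracting each set to a single vertex therefore yields K_{4} as a minor, and since treewidth is minor-monotone, tw(G) ≥ tw(K_{4}) = 3. The upper and lower bounds meet at 3, so that is the treewidth.

3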